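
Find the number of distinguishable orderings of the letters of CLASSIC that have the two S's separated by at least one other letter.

900

There are 7!/(2!·2!) = 1260 arrangements of CLASSIC in total.
If the two S's are adjacent, glue them into one block, leaving 6 items to arrange: (6)!/(2!) = 360 ways.
Hence 1260 − 360 = 900.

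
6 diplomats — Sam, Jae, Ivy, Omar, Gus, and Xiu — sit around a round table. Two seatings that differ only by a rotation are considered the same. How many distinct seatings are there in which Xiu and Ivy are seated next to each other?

Glue Xiu and Ivy into a block (2 internal orders). Seating 5 units around a circle gives (4)! arrangements.
So 2 × (4)! = 2 × 24 = 48.

48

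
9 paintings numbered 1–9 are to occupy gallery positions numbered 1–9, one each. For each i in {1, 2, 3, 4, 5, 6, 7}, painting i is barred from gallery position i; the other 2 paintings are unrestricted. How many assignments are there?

165016

Let Aᵢ (for 1 ≤ i ≤ 7) be the placements that put painting i in its forbidden gallery position. Any j of these fix j positions, leaving (9−j)! ways to fill the rest, and there are C(7,j) ways to pick which j.
By inclusion–exclusion, the number of valid placements is Σ_{j=0}^{7} (−1)^j C(7,j)·(9−j)!.
Computing: 362880 − 282240 + 105840 − 25200 + 4200 − 504 + 42 − 2 = 165016.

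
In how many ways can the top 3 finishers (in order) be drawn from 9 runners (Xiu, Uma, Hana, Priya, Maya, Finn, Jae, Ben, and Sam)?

This is an ordered selection of 3 from 9: P(9,3).
That gives 9 × 8 × 7 = 504.

504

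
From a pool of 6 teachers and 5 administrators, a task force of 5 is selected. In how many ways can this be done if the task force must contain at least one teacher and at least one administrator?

With no constraint there are C(11,5) = 462 possible selections.
Subtract selections that omit an entire group: no teachers → C(5,5) = 1; no administrators → C(6,5) = 6.
Both groups omitted at once is impossible, so 462 − 7 = 455.

455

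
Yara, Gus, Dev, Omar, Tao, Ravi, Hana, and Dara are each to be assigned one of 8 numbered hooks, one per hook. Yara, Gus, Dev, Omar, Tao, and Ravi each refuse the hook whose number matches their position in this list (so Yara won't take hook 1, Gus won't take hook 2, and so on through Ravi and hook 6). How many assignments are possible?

18806

Let Aᵢ (for 1 ≤ i ≤ 6) be the placements that put person i in their forbidden hook. Any j of these fix j positions, leaving (8−j)! ways to fill the rest, and there are C(6,j) ways to pick which j.
By inclusion–exclusion, the number of valid placements is Σ_{j=0}^{6} (−1)^j C(6,j)·(8−j)!.
Computing: 40320 − 30240 + 10800 − 2400 + 360 − 36 + 2 = 18806.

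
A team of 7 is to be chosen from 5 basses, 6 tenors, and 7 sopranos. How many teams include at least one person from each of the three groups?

28987

With no constraint there are C(18,7) = 31824 possible selections.
Subtract selections that omit an entire group: no basses → C(13,7) = 1716; no tenors → C(12,7) = 792; no sopranos → C(11,7) = 330.
Add back selections omitting two groups (i.e. drawn from a single group): C(5,7) + C(6,7) + C(7,7) = 1.
By inclusion–exclusion: 31824 − 2838 + 1 = 28987.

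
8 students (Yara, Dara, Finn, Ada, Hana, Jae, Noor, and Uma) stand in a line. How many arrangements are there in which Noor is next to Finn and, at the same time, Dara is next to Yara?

2880

Treat {Noor,Finn} as one block (2 orders) and {Dara,Yara} as another (2 orders).
That leaves 6 units to arrange: 2 × 2 × 6! = 4 × 720 = 2880.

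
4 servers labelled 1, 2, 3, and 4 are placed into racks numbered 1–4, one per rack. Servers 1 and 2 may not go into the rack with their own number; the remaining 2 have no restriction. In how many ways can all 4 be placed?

14

Let Aᵢ (for i ∈ {1, 2}) be the placements that put server i in its forbidden rack. Any j of these fix j positions, leaving (4−j)! ways to fill the rest, and there are C(2,j) ways to pick which j.
By inclusion–exclusion, the number of valid placements is Σ_{j=0}^{2} (−1)^j C(2,j)·(4−j)!.
Computing: 24 − 12 + 2 = 14.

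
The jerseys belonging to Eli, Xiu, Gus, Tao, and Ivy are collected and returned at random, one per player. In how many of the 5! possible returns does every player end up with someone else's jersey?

This is the derangement count D_5: permutations of 5 items with no fixed point.
By inclusion–exclusion this is Σ_{j=0}^{5} (−1)^j C(5,j)·(5−j)!.
Computing: 120 − 120 + 60 − 20 + 5 − 1 = 44.

44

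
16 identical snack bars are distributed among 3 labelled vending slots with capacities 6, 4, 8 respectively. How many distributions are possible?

6

Without the upper bounds there are C(18,2) = 153 ways to split 16 among 3 vending slots.
Subtract solutions that violate a single cap (substitute x_i' = x_i − (cap_i+1)): x_1 ≥ 7 gives C(11,2) = 55; x_2 ≥ 5 gives C(13,2) = 78; x_3 ≥ 9 gives C(9,2) = 36. Together 169.
Add back pairs where two caps are both exceeded: 15 + 1 + 6 = 22.
By inclusion–exclusion the count is 153 − 169 + 22 = 6.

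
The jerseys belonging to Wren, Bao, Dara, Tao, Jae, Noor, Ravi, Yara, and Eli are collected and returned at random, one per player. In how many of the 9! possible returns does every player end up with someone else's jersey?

133496

Count assignments avoiding every fixed point. For any j of the 9 players fixed to their old jersey, the other 9−j can be arranged in (9−j)! ways.
By inclusion–exclusion this is Σ_{j=0}^{9} (−1)^j C(9,j)·(9−j)!.
Computing: 362880 − 362880 + 181440 − 60480 + 15120 − 3024 + 504 − 72 + 9 − 1 = 133496.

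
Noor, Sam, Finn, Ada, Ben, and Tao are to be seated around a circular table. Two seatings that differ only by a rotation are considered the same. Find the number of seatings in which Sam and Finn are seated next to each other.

Treat {Sam, Finn} as one unit (2 internal orders) and seat the resulting 5 units around the table: (4)! circular arrangements.
So 2 × (4)! = 2 × 24 = 48.

48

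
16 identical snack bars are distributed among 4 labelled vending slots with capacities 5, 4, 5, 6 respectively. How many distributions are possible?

35

Without the upper bounds there are C(19,3) = 969 ways to split 16 among 4 vending slots.
Subtract solutions that violate a single cap (substitute x_i' = x_i − (cap_i+1)): x_1 ≥ 6 gives C(13,3) = 286; x_2 ≥ 5 gives C(14,3) = 364; x_3 ≥ 6 gives C(13,3) = 286; x_4 ≥ 7 gives C(12,3) = 220. Together 1156.
Add back pairs where two caps are both exceeded: 56 + 35 + 20 + 56 + 35 + 20 = 222.
By inclusion–exclusion the count is 969 − 1156 + 222 = 35.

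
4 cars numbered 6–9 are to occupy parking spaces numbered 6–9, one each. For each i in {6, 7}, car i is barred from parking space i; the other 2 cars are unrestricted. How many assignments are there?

Let Aᵢ (for i ∈ {6, 7}) be the placements that put car i in its forbidden parking space. Any j of these fix j positions, leaving (4−j)! ways to fill the rest, and there are C(2,j) ways to pick which j.
By inclusion–exclusion, the number of valid placements is Σ_{j=0}^{2} (−1)^j C(2,j)·(4−j)!.
Computing: 24 − 12 + 2 = 14.

14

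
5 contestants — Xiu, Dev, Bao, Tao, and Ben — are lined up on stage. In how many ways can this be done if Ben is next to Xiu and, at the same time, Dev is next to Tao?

Treat {Ben,Xiu} as one block (2 orders) and {Dev,Tao} as another (2 orders).
That leaves 3 units to arrange: 2 × 2 × 3! = 4 × 6 = 24.

24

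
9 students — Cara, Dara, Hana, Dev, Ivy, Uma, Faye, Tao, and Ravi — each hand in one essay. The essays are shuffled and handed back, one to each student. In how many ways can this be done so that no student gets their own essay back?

Count assignments avoiding every fixed point. For any j of the 9 students fixed to their own essay, the other 9−j can be arranged in (9−j)! ways.
By inclusion–exclusion this is Σ_{j=0}^{9} (−1)^j C(9,j)·(9−j)!.
Computing: 362880 − 362880 + 181440 − 60480 + 15120 − 3024 + 504 − 72 + 9 − 1 = 133496.

133496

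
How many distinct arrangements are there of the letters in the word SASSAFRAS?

SASSAFRAS has 9 letters with A appearing 3 times and S appearing 4 times.
The number of distinct arrangements is 9!/(4!·3!) = 362880/144 = 2520.

2520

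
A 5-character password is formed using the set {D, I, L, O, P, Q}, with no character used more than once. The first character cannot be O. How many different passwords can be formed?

600

The first character has 6−1 = 5 choices (anything except O).
The remaining 4 characters are filled from the other 5 symbols without repetition: 5 × 4 × 3 × 2 = 120.
Total: 5 × 120 = 600.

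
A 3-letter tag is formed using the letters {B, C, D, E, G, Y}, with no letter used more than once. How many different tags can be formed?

With no repetition, fill the 3 letters in order: 6 choices, then 5, down to 4.
6 × 5 × 4 = 120.

120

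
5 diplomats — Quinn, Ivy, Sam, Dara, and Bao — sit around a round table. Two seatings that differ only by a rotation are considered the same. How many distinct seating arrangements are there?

24

Around a circle, 5 distinct people have 5!/5 = (4)! = 24 rotationally distinct seatings.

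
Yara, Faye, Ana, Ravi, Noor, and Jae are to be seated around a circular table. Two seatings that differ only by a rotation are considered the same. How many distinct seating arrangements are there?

120

Seat Yara anywhere (absorbing the rotational symmetry), then permute the other 5: (5)! = 120.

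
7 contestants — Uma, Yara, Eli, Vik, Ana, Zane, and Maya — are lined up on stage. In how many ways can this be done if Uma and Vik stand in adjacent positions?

Place the 5 others and the Uma-Vik pair as 6 objects in a line; the pair has 2 internal arrangements.
That gives 2 × 6! = 2 × 720 = 1440.

1440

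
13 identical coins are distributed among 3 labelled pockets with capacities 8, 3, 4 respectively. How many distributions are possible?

By stars and bars, unrestricted non-negative solutions to x_1+…+x_3 = 13 number C(13+2,2) = 105.
Subtract solutions that violate a single cap (substitute x_i' = x_i − (cap_i+1)): x_1 ≥ 9 gives C(6,2) = 15; x_2 ≥ 4 gives C(11,2) = 55; x_3 ≥ 5 gives C(10,2) = 45. Together 115.
Add back pairs where two caps are both exceeded: 1 + 0 + 15 = 16.
By inclusion–exclusion the count is 105 − 115 + 16 = 6.

6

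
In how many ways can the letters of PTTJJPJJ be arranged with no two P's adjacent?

There are 8!/(4!·2!·2!) = 420 arrangements of PTTJJPJJ in total.
If the two P's are adjacent, glue them into one block, leaving 7 items to arrange: (7)!/(4!·2!) = 105 ways.
Hence 420 − 105 = 315.

315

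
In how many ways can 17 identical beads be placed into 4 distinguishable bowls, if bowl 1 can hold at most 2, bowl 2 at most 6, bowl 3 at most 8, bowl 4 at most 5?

Ignoring the caps, the number of non-negative solutions to x_1+…+x_4 = 17 is C(20,3) = 1140.
Subtract solutions that violate a single cap (substitute x_i' = x_i − (cap_i+1)): x_1 ≥ 3 gives C(17,3) = 680; x_2 ≥ 7 gives C(13,3) = 286; x_3 ≥ 9 gives C(11,3) = 165; x_4 ≥ 6 gives C(14,3) = 364. Together 1495.
Add back pairs where two caps are both exceeded: 120 + 56 + 165 + 4 + 35 + 10 = 390.
Subtract triples: 0 + 4 + 0 + 0 = 4.
By inclusion–exclusion the count is 1140 − 1495 + 390 − 4 = 31.

31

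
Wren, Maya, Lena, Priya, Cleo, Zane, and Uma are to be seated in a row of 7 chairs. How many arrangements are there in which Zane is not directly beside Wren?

Of the 7! = 5040 arrangements, those with Zane and Wren adjacent number 2 × 6! = 1440 (treat the pair as a block with 2 internal orders).
Complementary counting: 5040 − 1440 = 3600.

3600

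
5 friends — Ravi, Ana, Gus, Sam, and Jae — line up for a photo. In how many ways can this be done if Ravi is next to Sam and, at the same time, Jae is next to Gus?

24

Treat {Ravi,Sam} as one block (2 orders) and {Jae,Gus} as another (2 orders).
That leaves 3 units to arrange: 2 × 2 × 3! = 4 × 6 = 24.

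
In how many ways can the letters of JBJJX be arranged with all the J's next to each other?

6

Treat the 3 copies of J as a single block. The multiset to arrange is then {JJJ, B, X}, 3 items in all.
All 3 items are distinct, so there are (3)! = 6 arrangements.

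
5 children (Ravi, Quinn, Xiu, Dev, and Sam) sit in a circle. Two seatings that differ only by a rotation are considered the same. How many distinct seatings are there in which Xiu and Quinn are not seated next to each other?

12

All circular seatings of 5 people number (4)! = 24.
Seatings with Xiu beside Quinn: treat them as a block with 2 internal orders, giving 2 × (3)! = 12.
Subtracting, 24 − 12 = 12.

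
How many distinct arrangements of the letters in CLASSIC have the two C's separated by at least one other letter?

900

There are 7!/(2!·2!) = 1260 arrangements of CLASSIC in total.
If the two C's are adjacent, glue them into one block, leaving 6 items to arrange: (6)!/(2!) = 360 ways.
Hence 1260 − 360 = 900.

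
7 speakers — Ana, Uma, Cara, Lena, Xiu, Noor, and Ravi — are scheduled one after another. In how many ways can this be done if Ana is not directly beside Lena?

3600

There are 7! = 5040 arrangements in all. If Ana and Lena are adjacent, merging them into one block gives 2·(6)! = 1440 arrangements.
So 5040 − 1440 = 3600 arrangements keep them apart.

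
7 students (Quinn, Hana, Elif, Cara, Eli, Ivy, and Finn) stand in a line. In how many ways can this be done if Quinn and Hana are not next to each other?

There are 7! = 5040 arrangements in all. If Quinn and Hana are adjacent, merging them into one block gives 2·(6)! = 1440 arrangements.
Complementary counting: 5040 − 1440 = 3600.

3600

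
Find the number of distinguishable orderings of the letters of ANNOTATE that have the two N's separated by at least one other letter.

3780

Total arrangements of ANNOTATE: 8!/(2!·2!·2!) = 5040.
If the two N's are adjacent, glue them into one block, leaving 7 items to arrange: (7)!/(2!·2!) = 1260 ways.
Hence 5040 − 1260 = 3780.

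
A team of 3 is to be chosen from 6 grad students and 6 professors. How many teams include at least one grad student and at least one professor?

With no constraint there are C(12,3) = 220 possible selections.
Subtract selections that omit an entire group: no grad students → C(6,3) = 20; no professors → C(6,3) = 20.
Both groups omitted at once is impossible, so 220 − 40 = 180.

180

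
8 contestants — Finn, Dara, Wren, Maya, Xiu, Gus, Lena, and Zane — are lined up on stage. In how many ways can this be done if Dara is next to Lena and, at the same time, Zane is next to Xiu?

2880

Treat {Dara,Lena} as one block (2 orders) and {Zane,Xiu} as another (2 orders).
That leaves 6 units to arrange: 2 × 2 × 6! = 4 × 720 = 2880.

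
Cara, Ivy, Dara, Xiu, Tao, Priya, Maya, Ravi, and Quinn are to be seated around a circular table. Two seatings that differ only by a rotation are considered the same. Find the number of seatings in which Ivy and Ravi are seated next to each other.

Treat {Ivy, Ravi} as one unit (2 internal orders) and seat the resulting 8 units around the table: (7)! circular arrangements.
So 2 × (7)! = 2 × 5040 = 10080.

10080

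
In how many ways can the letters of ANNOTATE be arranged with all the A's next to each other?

1260

Treat the 2 copies of A as a single block. The multiset to arrange is then {AA, E, N, N, O, T, T}, 7 items in all.
That gives (7)!/(2!·2!) = 1260 arrangements.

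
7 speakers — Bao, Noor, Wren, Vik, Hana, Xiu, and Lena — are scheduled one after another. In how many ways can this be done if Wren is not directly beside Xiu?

There are 7! = 5040 arrangements in all. If Wren and Xiu are adjacent, merging them into one block gives 2·(6)! = 1440 arrangements.
So 5040 − 1440 = 3600 arrangements keep them apart.

3600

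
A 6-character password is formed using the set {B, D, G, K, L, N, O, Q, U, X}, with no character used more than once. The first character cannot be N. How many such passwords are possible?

The first character has 10−1 = 9 choices (anything except N).
The remaining 5 characters are filled from the other 9 symbols without repetition: 9 × 8 × 7 × 6 × 5 = 15120.
Total: 9 × 15120 = 136080.

136080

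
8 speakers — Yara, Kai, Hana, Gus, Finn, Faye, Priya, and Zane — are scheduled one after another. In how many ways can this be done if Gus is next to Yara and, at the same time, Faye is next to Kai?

Treat {Gus,Yara} as one block (2 orders) and {Faye,Kai} as another (2 orders).
That leaves 6 units to arrange: 2 × 2 × 6! = 4 × 720 = 2880.

2880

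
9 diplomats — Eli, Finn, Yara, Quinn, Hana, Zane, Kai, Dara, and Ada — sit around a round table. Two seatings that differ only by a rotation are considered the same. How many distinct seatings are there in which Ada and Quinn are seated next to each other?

Glue Ada and Quinn into a block (2 internal orders). Seating 8 units around a circle gives (7)! arrangements.
So 2 × (7)! = 2 × 5040 = 10080.

10080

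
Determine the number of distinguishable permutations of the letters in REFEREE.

REFEREE has 7 letters with E appearing 4 times and R appearing twice.
So there are 7! / (4!·2!) = 105 distinguishable arrangements.

105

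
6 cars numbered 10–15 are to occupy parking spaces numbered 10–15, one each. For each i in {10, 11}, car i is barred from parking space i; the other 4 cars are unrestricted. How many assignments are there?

Let Aᵢ (for i ∈ {10, 11}) be the placements that put car i in its forbidden parking space. Any j of these fix j positions, leaving (6−j)! ways to fill the rest, and there are C(2,j) ways to pick which j.
By inclusion–exclusion, the number of valid placements is Σ_{j=0}^{2} (−1)^j C(2,j)·(6−j)!.
Computing: 720 − 240 + 24 = 504.

504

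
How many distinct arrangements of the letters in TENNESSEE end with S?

Fix S in the last position and arrange the remaining 8 letters.
Those 8 letters have E appearing 4 times and N appearing twice, giving (8)!/(4!·2!) = 840.

840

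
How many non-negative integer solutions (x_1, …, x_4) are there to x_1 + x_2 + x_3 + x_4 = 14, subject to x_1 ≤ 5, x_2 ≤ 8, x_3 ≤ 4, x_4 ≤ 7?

181

Ignoring the caps, the number of non-negative solutions to x_1+…+x_4 = 14 is C(17,3) = 680.
Subtract solutions that violate a single cap (substitute x_i' = x_i − (cap_i+1)): x_1 ≥ 6 gives C(11,3) = 165; x_2 ≥ 9 gives C(8,3) = 56; x_3 ≥ 5 gives C(12,3) = 220; x_4 ≥ 8 gives C(9,3) = 84. Together 525.
Add back pairs where two caps are both exceeded: 0 + 20 + 1 + 1 + 0 + 4 = 26.
By inclusion–exclusion the count is 680 − 525 + 26 = 181.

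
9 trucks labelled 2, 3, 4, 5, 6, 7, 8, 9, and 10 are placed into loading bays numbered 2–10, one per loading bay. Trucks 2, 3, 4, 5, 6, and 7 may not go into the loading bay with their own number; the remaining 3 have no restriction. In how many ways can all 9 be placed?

Let Aᵢ (for 2 ≤ i ≤ 7) be the placements that put truck i in its forbidden loading bay. Any j of these fix j positions, leaving (9−j)! ways to fill the rest, and there are C(6,j) ways to pick which j.
By inclusion–exclusion, the number of valid placements is Σ_{j=0}^{6} (−1)^j C(6,j)·(9−j)!.
Computing: 362880 − 241920 + 75600 − 14400 + 1800 − 144 + 6 = 183822.

183822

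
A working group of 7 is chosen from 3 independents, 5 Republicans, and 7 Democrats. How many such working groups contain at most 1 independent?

3564

Split by how many independents are chosen (0 through 1).
Sum: C(3,0)·C(12,7) + C(3,1)·C(12,6) = 792 + 2772 = 3564.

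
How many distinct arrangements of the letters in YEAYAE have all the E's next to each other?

Treat the 2 copies of E as a single block. The multiset to arrange is then {EE, A, A, Y, Y}, 5 items in all.
That gives (5)!/(2!·2!) = 30 arrangements.

30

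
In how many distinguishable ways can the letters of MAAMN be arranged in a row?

MAAMN has 5 letters with A appearing twice and M appearing twice.
The number of distinct arrangements is 5!/(2!·2!) = 120/4 = 30.

30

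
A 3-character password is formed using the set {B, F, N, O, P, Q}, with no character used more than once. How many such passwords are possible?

Choose and order 3 of the 6 symbols: the first character has 6 options, the next 5, then 4.
6 × 5 × 4 = 120.

120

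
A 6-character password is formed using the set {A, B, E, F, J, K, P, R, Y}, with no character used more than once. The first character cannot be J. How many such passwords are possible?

The first character has 9−1 = 8 choices (anything except J).
The remaining 5 characters are filled from the other 8 symbols without repetition: 8 × 7 × 6 × 5 × 4 = 6720.
Total: 8 × 6720 = 53760.

53760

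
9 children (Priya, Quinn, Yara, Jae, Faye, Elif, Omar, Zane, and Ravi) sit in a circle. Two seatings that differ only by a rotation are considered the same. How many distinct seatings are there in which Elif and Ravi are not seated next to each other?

30240

Without the restriction there are (8)! = 40320 seatings.
Seatings with Elif beside Ravi: treat them as a block with 2 internal orders, giving 2 × (7)! = 10080.
Subtracting, 40320 − 10080 = 30240.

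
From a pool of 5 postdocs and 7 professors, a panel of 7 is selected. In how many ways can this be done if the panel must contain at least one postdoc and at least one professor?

791

Total 7-person selections from all 12: C(12,7) = 792.
Subtract selections that omit an entire group: no postdocs → C(7,7) = 1; no professors → C(5,7) = 0.
Both groups omitted at once is impossible, so 792 − 1 = 791.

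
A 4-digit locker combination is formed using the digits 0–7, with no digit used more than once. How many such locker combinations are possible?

1680

This is a permutation of 4 out of 8: P(8,4) = 8!/4!.
8 × 7 × 6 × 5 = 1680.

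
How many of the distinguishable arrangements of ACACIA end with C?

Fix C in the last position and arrange the remaining 5 letters.
Those 5 letters have A appearing 3 times, giving (5)!/(3!) = 20.

20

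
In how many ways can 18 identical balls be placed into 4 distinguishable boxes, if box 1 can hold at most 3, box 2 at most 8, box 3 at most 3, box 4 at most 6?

Ignoring the caps, the number of non-negative solutions to x_1+…+x_4 = 18 is C(21,3) = 1330.
Subtract solutions that violate a single cap (substitute x_i' = x_i − (cap_i+1)): x_1 ≥ 4 gives C(17,3) = 680; x_2 ≥ 9 gives C(12,3) = 220; x_3 ≥ 4 gives C(17,3) = 680; x_4 ≥ 7 gives C(14,3) = 364. Together 1944.
Add back pairs where two caps are both exceeded: 56 + 286 + 120 + 56 + 10 + 120 = 648.
Subtract triples: 4 + 0 + 20 + 0 = 24.
By inclusion–exclusion the count is 1330 − 1944 + 648 − 24 = 10.

10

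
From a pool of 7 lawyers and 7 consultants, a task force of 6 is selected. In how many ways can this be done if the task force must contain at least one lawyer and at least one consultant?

Total 6-person selections from all 14: C(14,6) = 3003.
Subtract selections that omit an entire group: no lawyers → C(7,6) = 7; no consultants → C(7,6) = 7.
Both groups omitted at once is impossible, so 3003 − 14 = 2989.

2989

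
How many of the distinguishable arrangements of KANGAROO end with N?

With the last slot taken by N, it remains to arrange the other 7 letters (KAGAROO).
Those 7 letters have A appearing twice and O appearing twice, giving (7)!/(2!·2!) = 1260.

1260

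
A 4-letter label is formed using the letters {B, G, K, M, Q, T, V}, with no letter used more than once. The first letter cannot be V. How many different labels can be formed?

The first letter has 7−1 = 6 choices (anything except V).
The remaining 3 letters are filled from the other 6 symbols without repetition: 6 × 5 × 4 = 120.
Total: 6 × 120 = 720.

720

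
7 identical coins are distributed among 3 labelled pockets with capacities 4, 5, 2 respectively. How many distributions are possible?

12

Without the upper bounds there are C(9,2) = 36 ways to split 7 among 3 pockets.
Subtract solutions that violate a single cap (substitute x_i' = x_i − (cap_i+1)): x_1 ≥ 5 gives C(4,2) = 6; x_2 ≥ 6 gives C(3,2) = 3; x_3 ≥ 3 gives C(6,2) = 15. Together 24.
No two caps can be exceeded simultaneously, so the pair terms are all 0.
By inclusion–exclusion the count is 36 − 24 + 0 = 12.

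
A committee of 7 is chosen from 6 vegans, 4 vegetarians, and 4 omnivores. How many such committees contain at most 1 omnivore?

960

Split by how many omnivores are chosen (0 through 1).
Sum: C(4,0)·C(10,7) + C(4,1)·C(10,6) = 120 + 840 = 960.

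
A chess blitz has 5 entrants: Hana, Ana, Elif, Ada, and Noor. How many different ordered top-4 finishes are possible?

There are 5 choices for 1st place, 4 for 2nd, and so on down to 2 for position 4.
That gives 5 × 4 × 3 × 2 = 120.

120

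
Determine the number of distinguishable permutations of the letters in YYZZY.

10

The 5 letters of YYZZY have repeats: Y appearing 3 times and Z appearing twice.
Dividing 5! = 120 by 3!·2! = 12 for the repeated letters gives 10.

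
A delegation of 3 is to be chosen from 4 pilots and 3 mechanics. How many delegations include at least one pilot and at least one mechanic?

Unrestricted: C(7,3) = 35 ways to pick any 3 of the 7.
Subtract selections that omit an entire group: no pilots → C(3,3) = 1; no mechanics → C(4,3) = 4.
Both groups omitted at once is impossible, so 35 − 5 = 30.

30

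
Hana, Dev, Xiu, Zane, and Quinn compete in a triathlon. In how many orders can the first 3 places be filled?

This is an ordered selection of 3 from 5: P(5,3).
That gives 5 × 4 × 3 = 60.

60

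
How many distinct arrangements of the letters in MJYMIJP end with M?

Fix M in the last position and arrange the remaining 6 letters.
Those 6 letters have J appearing twice, giving (6)!/(2!) = 360.

360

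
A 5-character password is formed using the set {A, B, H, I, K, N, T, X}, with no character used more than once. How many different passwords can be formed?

6720

This is a permutation of 5 out of 8: P(8,5) = 8!/3!.
That product is 8 × 7 × 6 × 5 × 4 = 6720.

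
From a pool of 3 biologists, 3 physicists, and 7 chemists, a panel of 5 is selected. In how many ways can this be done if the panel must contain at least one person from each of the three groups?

Total 5-person selections from all 13: C(13,5) = 1287.
Selections missing a whole group: no biologists → C(10,5) = 252; no physicists → C(10,5) = 252; no chemists → C(6,5) = 6.
Add back selections omitting two groups (i.e. drawn from a single group): C(3,5) + C(3,5) + C(7,5) = 21.
By inclusion–exclusion: 1287 − 510 + 21 = 798.

798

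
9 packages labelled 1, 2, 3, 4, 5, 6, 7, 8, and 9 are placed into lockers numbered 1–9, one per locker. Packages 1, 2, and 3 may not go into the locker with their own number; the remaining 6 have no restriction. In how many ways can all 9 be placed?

Let Aᵢ (for i ∈ {1, 2, 3}) be the placements that put package i in its forbidden locker. Any j of these fix j positions, leaving (9−j)! ways to fill the rest, and there are C(3,j) ways to pick which j.
By inclusion–exclusion, the number of valid placements is Σ_{j=0}^{3} (−1)^j C(3,j)·(9−j)!.
Computing: 362880 − 120960 + 15120 − 720 = 256320.

256320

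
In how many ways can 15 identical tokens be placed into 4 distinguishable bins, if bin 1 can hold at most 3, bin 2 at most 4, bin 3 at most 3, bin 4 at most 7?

By stars and bars, unrestricted non-negative solutions to x_1+…+x_4 = 15 number C(15+3,3) = 816.
Subtract solutions that violate a single cap (substitute x_i' = x_i − (cap_i+1)): x_1 ≥ 4 gives C(14,3) = 364; x_2 ≥ 5 gives C(13,3) = 286; x_3 ≥ 4 gives C(14,3) = 364; x_4 ≥ 8 gives C(10,3) = 120. Together 1134.
Add back pairs where two caps are both exceeded: 84 + 120 + 20 + 84 + 10 + 20 = 338.
Subtract triples: 10 + 0 + 0 + 0 = 10.
By inclusion–exclusion the count is 816 − 1134 + 338 − 10 = 10.

10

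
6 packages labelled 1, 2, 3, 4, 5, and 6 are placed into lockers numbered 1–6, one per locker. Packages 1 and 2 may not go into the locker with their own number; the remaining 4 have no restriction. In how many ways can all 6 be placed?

Let Aᵢ (for i ∈ {1, 2}) be the placements that put package i in its forbidden locker. Any j of these fix j positions, leaving (6−j)! ways to fill the rest, and there are C(2,j) ways to pick which j.
By inclusion–exclusion, the number of valid placements is Σ_{j=0}^{2} (−1)^j C(2,j)·(6−j)!.
Computing: 720 − 240 + 24 = 504.

504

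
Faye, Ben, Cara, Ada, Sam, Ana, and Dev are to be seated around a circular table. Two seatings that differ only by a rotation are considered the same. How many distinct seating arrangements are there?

Seat Faye anywhere (absorbing the rotational symmetry), then permute the other 6: (6)! = 720.

720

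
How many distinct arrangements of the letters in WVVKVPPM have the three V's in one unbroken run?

360

Treat the 3 copies of V as a single block. The multiset to arrange is then {VVV, K, M, P, P, W}, 6 items in all.
That gives (6)!/(2!) = 360 arrangements.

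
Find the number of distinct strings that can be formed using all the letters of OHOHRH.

OHOHRH has 6 letters with H appearing 3 times and O appearing twice.
The number of distinct arrangements is 6!/(3!·2!) = 720/12 = 60.

60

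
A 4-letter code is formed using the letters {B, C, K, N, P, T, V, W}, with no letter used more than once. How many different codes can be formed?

1680

With no repetition, fill the 4 letters in order: 8 choices, then 7, down to 5.
8 × 7 × 6 × 5 = 1680.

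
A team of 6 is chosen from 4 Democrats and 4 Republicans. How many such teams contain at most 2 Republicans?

6

Split by how many Republicans are chosen (0 through 2).
Sum: C(4,0)·C(4,6) + C(4,1)·C(4,5) + C(4,2)·C(4,4) = 0 + 0 + 6 = 6.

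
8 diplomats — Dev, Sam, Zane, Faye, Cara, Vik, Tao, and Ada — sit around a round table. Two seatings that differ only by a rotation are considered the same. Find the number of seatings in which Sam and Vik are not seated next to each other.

3600

Without the restriction there are (7)! = 5040 seatings.
Seatings with Sam beside Vik: treat them as a block with 2 internal orders, giving 2 × (6)! = 1440.
Subtracting, 5040 − 1440 = 3600.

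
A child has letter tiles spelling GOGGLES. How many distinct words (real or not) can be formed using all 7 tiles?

Letter multiplicities in GOGGLES: E×1, G×3, L×1, O×1, S×1.
The number of distinct arrangements is 7!/(3!) = 5040/6 = 840.

840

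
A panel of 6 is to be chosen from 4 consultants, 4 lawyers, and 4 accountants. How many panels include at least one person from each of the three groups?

Unrestricted: C(12,6) = 924 ways to pick any 6 of the 12.
Selections missing a whole group: no consultants → C(8,6) = 28; no lawyers → C(8,6) = 28; no accountants → C(8,6) = 28.
Add back selections omitting two groups (i.e. drawn from a single group): C(4,6) + C(4,6) + C(4,6) = 0.
By inclusion–exclusion: 924 − 84 + 0 = 840.

840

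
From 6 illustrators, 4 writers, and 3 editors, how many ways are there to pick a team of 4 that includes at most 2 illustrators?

560

Split by how many illustrators are chosen (0 through 2).
Sum: C(6,0)·C(7,4) + C(6,1)·C(7,3) + C(6,2)·C(7,2) = 35 + 210 + 315 = 560.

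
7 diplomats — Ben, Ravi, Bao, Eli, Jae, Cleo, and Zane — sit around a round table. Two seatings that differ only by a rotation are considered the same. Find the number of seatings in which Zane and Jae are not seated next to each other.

All circular seatings of 7 people number (6)! = 720.
Seatings with Zane beside Jae: treat them as a block with 2 internal orders, giving 2 × (5)! = 240.
Subtracting, 720 − 240 = 480.

480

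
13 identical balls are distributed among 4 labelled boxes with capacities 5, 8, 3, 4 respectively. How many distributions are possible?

86

Ignoring the caps, the number of non-negative solutions to x_1+…+x_4 = 13 is C(16,3) = 560.
Subtract solutions that violate a single cap (substitute x_i' = x_i − (cap_i+1)): x_1 ≥ 6 gives C(10,3) = 120; x_2 ≥ 9 gives C(7,3) = 35; x_3 ≥ 4 gives C(12,3) = 220; x_4 ≥ 5 gives C(11,3) = 165. Together 540.
Add back pairs where two caps are both exceeded: 0 + 20 + 10 + 1 + 0 + 35 = 66.
By inclusion–exclusion the count is 560 − 540 + 66 = 86.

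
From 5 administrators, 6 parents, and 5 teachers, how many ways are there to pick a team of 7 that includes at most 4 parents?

11160

Split by how many parents are chosen (0 through 4).
Sum: C(6,0)·C(10,7) + C(6,1)·C(10,6) + C(6,2)·C(10,5) + C(6,3)·C(10,4) + C(6,4)·C(10,3) = 120 + 1260 + 3780 + 4200 + 1800 = 11160.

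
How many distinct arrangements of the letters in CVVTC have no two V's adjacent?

18

Total arrangements of CVVTC: 5!/(2!·2!) = 30.
Arrangements with the V's together: treat VV as one letter, giving (4)!/(2!) = 12.
Hence 30 − 12 = 18.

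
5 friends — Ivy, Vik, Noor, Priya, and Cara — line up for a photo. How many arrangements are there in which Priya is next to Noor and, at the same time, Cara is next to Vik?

Treat {Priya,Noor} as one block (2 orders) and {Cara,Vik} as another (2 orders).
That leaves 3 units to arrange: 2 × 2 × 3! = 4 × 6 = 24.

24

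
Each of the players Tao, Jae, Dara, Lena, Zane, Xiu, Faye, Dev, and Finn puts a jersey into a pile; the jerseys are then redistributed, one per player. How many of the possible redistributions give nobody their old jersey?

133496

Count assignments avoiding every fixed point. For any j of the 9 players fixed to their old jersey, the other 9−j can be arranged in (9−j)! ways.
By inclusion–exclusion this is Σ_{j=0}^{9} (−1)^j C(9,j)·(9−j)!.
Computing: 362880 − 362880 + 181440 − 60480 + 15120 − 3024 + 504 − 72 + 9 − 1 = 133496.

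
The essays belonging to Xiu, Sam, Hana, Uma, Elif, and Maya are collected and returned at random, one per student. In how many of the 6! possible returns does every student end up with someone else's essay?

265

Count assignments avoiding every fixed point. For any j of the 6 students fixed to their own essay, the other 6−j can be arranged in (6−j)! ways.
By inclusion–exclusion this is Σ_{j=0}^{6} (−1)^j C(6,j)·(6−j)!.
Computing: 720 − 720 + 360 − 120 + 30 − 6 + 1 = 265.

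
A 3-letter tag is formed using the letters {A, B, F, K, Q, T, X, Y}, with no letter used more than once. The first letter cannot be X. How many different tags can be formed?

294

The first letter has 8−1 = 7 choices (anything except X).
The remaining 2 letters are filled from the other 7 symbols without repetition: 7 × 6 = 42.
Total: 7 × 42 = 294.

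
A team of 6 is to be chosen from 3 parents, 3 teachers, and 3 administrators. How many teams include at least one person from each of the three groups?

81

With no constraint there are C(9,6) = 84 possible selections.
Subtract selections that omit an entire group: no parents → C(6,6) = 1; no teachers → C(6,6) = 1; no administrators → C(6,6) = 1.
Add back selections omitting two groups (i.e. drawn from a single group): C(3,6) + C(3,6) + C(3,6) = 0.
By inclusion–exclusion: 84 − 3 + 0 = 81.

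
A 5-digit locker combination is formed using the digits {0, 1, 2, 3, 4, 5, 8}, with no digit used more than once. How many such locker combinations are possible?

Choose and order 5 of the 7 symbols: the first digit has 7 options, the next 6, and so on down to 3.
7 × 6 × 5 × 4 × 3 = 2520.

2520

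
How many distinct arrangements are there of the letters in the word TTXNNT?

60

TTXNNT has 6 letters with N appearing twice and T appearing 3 times.
So there are 6! / (3!·2!) = 60 distinguishable arrangements.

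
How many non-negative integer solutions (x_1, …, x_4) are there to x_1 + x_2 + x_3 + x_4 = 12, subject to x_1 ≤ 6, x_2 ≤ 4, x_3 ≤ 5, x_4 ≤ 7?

165

Without the upper bounds there are C(15,3) = 455 ways to split 12 among 4 variables.
Subtract solutions that violate a single cap (substitute x_i' = x_i − (cap_i+1)): x_1 ≥ 7 gives C(8,3) = 56; x_2 ≥ 5 gives C(10,3) = 120; x_3 ≥ 6 gives C(9,3) = 84; x_4 ≥ 8 gives C(7,3) = 35. Together 295.
Add back pairs where two caps are both exceeded: 1 + 0 + 0 + 4 + 0 + 0 = 5.
By inclusion–exclusion the count is 455 − 295 + 5 = 165.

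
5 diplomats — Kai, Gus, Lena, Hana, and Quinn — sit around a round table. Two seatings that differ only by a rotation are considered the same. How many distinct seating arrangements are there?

Fix one person's seat to break rotational symmetry; the remaining 4 people can be arranged in (4)! = 24 ways.

24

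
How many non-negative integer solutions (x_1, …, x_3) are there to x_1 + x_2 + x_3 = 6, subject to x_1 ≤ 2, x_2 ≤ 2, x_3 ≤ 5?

Without the upper bounds there are C(8,2) = 28 ways to split 6 among 3 variables.
Subtract solutions that violate a single cap (substitute x_i' = x_i − (cap_i+1)): x_1 ≥ 3 gives C(5,2) = 10; x_2 ≥ 3 gives C(5,2) = 10; x_3 ≥ 6 gives C(2,2) = 1. Together 21.
Add back pairs where two caps are both exceeded: 1 + 0 + 0 = 1.
By inclusion–exclusion the count is 28 − 21 + 1 = 8.

8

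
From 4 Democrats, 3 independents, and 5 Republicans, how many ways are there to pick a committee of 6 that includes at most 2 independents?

840

Split by how many independents are chosen (0 through 2).
Sum: C(3,0)·C(9,6) + C(3,1)·C(9,5) + C(3,2)·C(9,4) = 84 + 378 + 378 = 840.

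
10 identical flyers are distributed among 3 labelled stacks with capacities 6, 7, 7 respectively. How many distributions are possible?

44

Ignoring the caps, the number of non-negative solutions to x_1+…+x_3 = 10 is C(12,2) = 66.
Subtract solutions that violate a single cap (substitute x_i' = x_i − (cap_i+1)): x_1 ≥ 7 gives C(5,2) = 10; x_2 ≥ 8 gives C(4,2) = 6; x_3 ≥ 8 gives C(4,2) = 6. Together 22.
No two caps can be exceeded simultaneously, so the pair terms are all 0.
By inclusion–exclusion the count is 66 − 22 + 0 = 44.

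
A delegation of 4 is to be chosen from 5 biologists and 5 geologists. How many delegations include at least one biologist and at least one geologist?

With no constraint there are C(10,4) = 210 possible selections.
Selections missing a whole group: no biologists → C(5,4) = 5; no geologists → C(5,4) = 5.
Both groups omitted at once is impossible, so 210 − 10 = 200.

200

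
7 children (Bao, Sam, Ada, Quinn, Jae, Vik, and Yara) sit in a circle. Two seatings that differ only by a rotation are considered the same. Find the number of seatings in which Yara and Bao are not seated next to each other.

All circular seatings of 7 people number (6)! = 720.
Those with Yara next to Bao: fuse the pair into one unit and seat 6 units around a circle — 2·(5)! = 240.
Subtracting, 720 − 240 = 480.

480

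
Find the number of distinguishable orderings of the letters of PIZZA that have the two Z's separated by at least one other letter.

There are 5!/(2!) = 60 arrangements of PIZZA in total.
Arrangements with the Z's together: treat ZZ as one letter, giving (4)! = 24.
Subtracting, 60 − 24 = 36 arrangements keep the Z's apart.

36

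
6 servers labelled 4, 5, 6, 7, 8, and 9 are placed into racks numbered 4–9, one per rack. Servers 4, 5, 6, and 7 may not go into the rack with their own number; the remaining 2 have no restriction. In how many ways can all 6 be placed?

Let Aᵢ (for 4 ≤ i ≤ 7) be the placements that put server i in its forbidden rack. Any j of these fix j positions, leaving (6−j)! ways to fill the rest, and there are C(4,j) ways to pick which j.
By inclusion–exclusion, the number of valid placements is Σ_{j=0}^{4} (−1)^j C(4,j)·(6−j)!.
Computing: 720 − 480 + 144 − 24 + 2 = 362.

362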